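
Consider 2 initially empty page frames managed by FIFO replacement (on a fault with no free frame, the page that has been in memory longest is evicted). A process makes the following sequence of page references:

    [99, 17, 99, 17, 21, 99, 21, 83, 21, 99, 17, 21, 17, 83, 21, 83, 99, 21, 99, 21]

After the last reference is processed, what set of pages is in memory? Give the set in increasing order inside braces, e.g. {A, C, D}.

99 → fault, frames [99]
17 → fault, frames [99, 17]
99 → hit
17 → hit
21 → fault, evict 99, frames [17, 21]
99 → fault, evict 17, frames [21, 99]
21 → hit
83 → fault, evict 21, frames [99, 83]
21 → fault, evict 99, frames [83, 21]
99 → fault, evict 83, frames [21, 99]
17 → fault, evict 21, frames [99, 17]
21 → fault, evict 99, frames [17, 21]
17 → hit
83 → fault, evict 17, frames [21, 83]
21 → hit
83 → hit
99 → fault, evict 21, frames [83, 99]
21 → fault, evict 83, frames [99, 21]
99 → hit
21 → hit

{21, 99}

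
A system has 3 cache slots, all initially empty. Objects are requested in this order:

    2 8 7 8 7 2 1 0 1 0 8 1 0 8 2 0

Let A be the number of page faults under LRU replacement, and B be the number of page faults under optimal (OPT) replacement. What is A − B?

Under LRU: F F F . . . F F . . F . . . F . → 7 faults.
Under OPT: F F F . . . F F . . . . . . F . → 6 faults.
A − B = 7 − 6 = 1.

1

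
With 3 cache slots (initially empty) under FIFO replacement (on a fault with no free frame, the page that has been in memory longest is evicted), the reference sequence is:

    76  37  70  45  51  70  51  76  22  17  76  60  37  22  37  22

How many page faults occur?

76: miss, frames {76}
37: miss, frames {76,37}
70: miss, frames {76,37,70}
45: miss, evict 76, frames {37,70,45}
51: miss, evict 37, frames {70,45,51}
70: hit
51: hit
76: miss, evict 70, frames {45,51,76}
22: miss, evict 45, frames {51,76,22}
17: miss, evict 51, frames {76,22,17}
76: hit
60: miss, evict 76, frames {22,17,60}
37: miss, evict 22, frames {17,60,37}
22: miss, evict 17, frames {60,37,22}
37: hit
22: hit
Page faults: 11.

11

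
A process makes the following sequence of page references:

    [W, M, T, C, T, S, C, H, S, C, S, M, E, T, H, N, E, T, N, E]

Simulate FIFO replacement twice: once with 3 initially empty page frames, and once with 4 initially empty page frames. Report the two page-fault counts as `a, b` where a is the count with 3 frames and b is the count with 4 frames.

13, 10

3 frames: F F F F . F . F . . . F F F F F F F . . → 13 faults.
4 frames: F F F F . F . F . . . F F F . F . . . . → 10 faults.
10 < 13: adding a frame reduced faults, as is typical.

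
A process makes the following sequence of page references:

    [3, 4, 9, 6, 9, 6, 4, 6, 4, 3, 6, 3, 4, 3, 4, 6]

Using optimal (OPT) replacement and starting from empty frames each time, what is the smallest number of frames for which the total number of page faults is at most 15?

2

f=1: 16 faults
f=2: 8 faults
f=3: 5 faults
f=4: 4 faults
Smallest f with faults ≤ 15 is 2.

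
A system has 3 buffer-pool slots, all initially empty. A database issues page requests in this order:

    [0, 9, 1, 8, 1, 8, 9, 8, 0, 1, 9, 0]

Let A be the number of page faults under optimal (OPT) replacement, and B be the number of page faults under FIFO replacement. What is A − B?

Under OPT: F F F F . . . . F . . . → 5 faults.
Under FIFO: F F F F . . . . F . F . → 6 faults.
A − B = 5 − 6 = -1.

-1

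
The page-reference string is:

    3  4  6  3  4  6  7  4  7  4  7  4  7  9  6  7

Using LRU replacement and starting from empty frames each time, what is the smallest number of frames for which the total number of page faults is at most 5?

f=1: 16 faults
f=2: 11 faults
f=3: 6 faults
f=4: 5 faults
f=5: 5 faults
Smallest f with faults ≤ 5 is 4.

4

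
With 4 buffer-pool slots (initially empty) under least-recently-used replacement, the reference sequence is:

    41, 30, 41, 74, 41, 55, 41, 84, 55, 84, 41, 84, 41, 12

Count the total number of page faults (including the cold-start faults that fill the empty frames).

41: fault, frames [41]
30: fault, frames [41, 30]
41: hit
74: fault, frames [30, 41, 74]
41: hit
55: fault, frames [30, 74, 41, 55]
41: hit
84: fault, evict 30, frames [74, 55, 41, 84]
55: hit
84: hit
41: hit
84: hit
41: hit
12: fault, evict 74, frames [55, 84, 41, 12]
Page faults: 6.

6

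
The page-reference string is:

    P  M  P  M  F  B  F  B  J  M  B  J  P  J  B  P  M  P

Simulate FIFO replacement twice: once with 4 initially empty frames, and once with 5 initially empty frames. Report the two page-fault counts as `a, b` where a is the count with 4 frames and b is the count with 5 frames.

4 frames: F F . . F F . . F . . . F . . . F . → 7 faults.
5 frames: F F . . F F . . F . . . . . . . . . → 5 faults.
5 < 7: adding a frame reduced faults, as is typical.

7, 5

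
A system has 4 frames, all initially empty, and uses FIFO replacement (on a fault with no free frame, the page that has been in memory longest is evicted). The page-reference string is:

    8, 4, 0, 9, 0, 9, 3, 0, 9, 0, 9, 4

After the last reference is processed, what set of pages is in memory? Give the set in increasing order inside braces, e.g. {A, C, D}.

{0, 3, 4, 9}

8 -> fault, frames {8}
4 -> fault, frames {8,4}
0 -> fault, frames {8,4,0}
9 -> fault, frames {8,4,0,9}
0 -> hit
9 -> hit
3 -> fault, evict 8, frames {4,0,9,3}
0 -> hit
9 -> hit
0 -> hit
9 -> hit
4 -> hit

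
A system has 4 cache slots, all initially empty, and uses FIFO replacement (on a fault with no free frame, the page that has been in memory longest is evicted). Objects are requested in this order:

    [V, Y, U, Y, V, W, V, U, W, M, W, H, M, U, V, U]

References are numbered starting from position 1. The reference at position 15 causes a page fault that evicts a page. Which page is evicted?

pos 1: V: miss, frames [V]
pos 2: Y: miss, frames [V, Y]
pos 3: U: miss, frames [V, Y, U]
pos 4: Y: hit
pos 5: V: hit
pos 6: W: miss, frames [V, Y, U, W]
pos 7: V: hit
pos 8: U: hit
pos 9: W: hit
pos 10: M: miss, evict V, frames [Y, U, W, M]
pos 11: W: hit
pos 12: H: miss, evict Y, frames [U, W, M, H]
pos 13: M: hit
pos 14: U: hit
pos 15: V: miss, evict U, frames [W, M, H, V]
At position 15, page U is evicted.

U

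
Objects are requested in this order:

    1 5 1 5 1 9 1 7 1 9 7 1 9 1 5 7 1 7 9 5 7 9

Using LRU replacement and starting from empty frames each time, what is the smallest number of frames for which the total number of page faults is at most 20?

f=1: 22 faults
f=2: 15 faults
f=3: 8 faults
f=4: 4 faults
Smallest f with faults ≤ 20 is 2.

2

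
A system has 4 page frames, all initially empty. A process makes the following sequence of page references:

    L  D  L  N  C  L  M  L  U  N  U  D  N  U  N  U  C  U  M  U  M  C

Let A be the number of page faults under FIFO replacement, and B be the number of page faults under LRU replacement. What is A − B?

2

Under FIFO: F F . F F . F F F F . F . . . . F . F F . . → 12 faults.
Under LRU: F F . F F . F . F F . F . . . . F . F . . . → 10 faults.
A − B = 12 − 10 = 2.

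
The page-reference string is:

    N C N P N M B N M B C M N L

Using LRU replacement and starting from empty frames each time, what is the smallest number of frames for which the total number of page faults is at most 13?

2

f=1: 14 faults
f=2: 12 faults
f=3: 8 faults
f=4: 7 faults
f=5: 6 faults
f=6: 6 faults
Smallest f with faults ≤ 13 is 2.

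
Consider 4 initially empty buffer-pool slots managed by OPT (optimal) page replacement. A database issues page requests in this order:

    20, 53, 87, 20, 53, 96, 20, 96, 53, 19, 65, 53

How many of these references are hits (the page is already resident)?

6

20 -> miss, frames {20}
53 -> miss, frames {20,53}
87 -> miss, frames {20,53,87}
20 -> hit
53 -> hit
96 -> miss, frames {20,53,87,96}
20 -> hit
96 -> hit
53 -> hit
19 -> miss, evict 96, frames {20,53,87,19}
65 -> miss, evict 19, frames {20,53,87,65}
53 -> hit
Hits: 6.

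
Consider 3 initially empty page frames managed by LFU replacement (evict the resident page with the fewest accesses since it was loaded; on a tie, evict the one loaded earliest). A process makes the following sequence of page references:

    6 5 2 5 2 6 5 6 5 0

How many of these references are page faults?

4

6 -> fault, frames [6]
5 -> fault, frames [6, 5]
2 -> fault, frames [6, 5, 2]
5 -> hit
2 -> hit
6 -> hit
5 -> hit
6 -> hit
5 -> hit
0 -> fault, evict 2, frames [6, 5, 0]
Page faults: 4.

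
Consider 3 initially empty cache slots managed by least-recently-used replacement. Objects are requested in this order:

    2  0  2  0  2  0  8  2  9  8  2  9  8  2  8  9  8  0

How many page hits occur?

2: fault, frames [2]
0: fault, frames [2, 0]
2: hit
0: hit
2: hit
0: hit
8: fault, frames [2, 0, 8]
2: hit
9: fault, evict 0, frames [8, 2, 9]
8: hit
2: hit
9: hit
8: hit
2: hit
8: hit
9: hit
8: hit
0: fault, evict 2, frames [9, 8, 0]
Hits: 13.

13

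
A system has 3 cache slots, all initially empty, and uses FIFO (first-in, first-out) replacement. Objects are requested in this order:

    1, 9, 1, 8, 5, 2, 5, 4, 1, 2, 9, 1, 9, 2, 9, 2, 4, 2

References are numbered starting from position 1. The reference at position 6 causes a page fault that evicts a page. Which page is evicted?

9

pos 1: 1: fault, frames [1]
pos 2: 9: fault, frames [1, 9]
pos 3: 1: hit
pos 4: 8: fault, frames [1, 9, 8]
pos 5: 5: fault, evict 1, frames [9, 8, 5]
pos 6: 2: fault, evict 9, frames [8, 5, 2]
At position 6, page 9 is evicted.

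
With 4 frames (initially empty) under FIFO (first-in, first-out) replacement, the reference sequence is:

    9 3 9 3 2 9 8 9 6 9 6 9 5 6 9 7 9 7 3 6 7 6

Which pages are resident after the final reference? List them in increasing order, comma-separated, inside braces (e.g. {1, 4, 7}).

9 → miss, frames [9]
3 → miss, frames [9, 3]
9 → hit
3 → hit
2 → miss, frames [9, 3, 2]
9 → hit
8 → miss, frames [9, 3, 2, 8]
9 → hit
6 → miss, evict 9, frames [3, 2, 8, 6]
9 → miss, evict 3, frames [2, 8, 6, 9]
6 → hit
9 → hit
5 → miss, evict 2, frames [8, 6, 9, 5]
6 → hit
9 → hit
7 → miss, evict 8, frames [6, 9, 5, 7]
9 → hit
7 → hit
3 → miss, evict 6, frames [9, 5, 7, 3]
6 → miss, evict 9, frames [5, 7, 3, 6]
7 → hit
6 → hit

{3, 5, 6, 7}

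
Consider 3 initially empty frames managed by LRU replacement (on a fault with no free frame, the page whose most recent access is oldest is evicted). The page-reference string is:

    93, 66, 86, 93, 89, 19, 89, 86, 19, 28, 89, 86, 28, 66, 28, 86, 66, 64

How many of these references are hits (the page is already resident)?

7

93 -> fault, frames {93}
66 -> fault, frames {93,66}
86 -> fault, frames {93,66,86}
93 -> hit
89 -> fault, evict 66, frames {86,93,89}
19 -> fault, evict 86, frames {93,89,19}
89 -> hit
86 -> fault, evict 93, frames {19,89,86}
19 -> hit
28 -> fault, evict 89, frames {86,19,28}
89 -> fault, evict 86, frames {19,28,89}
86 -> fault, evict 19, frames {28,89,86}
28 -> hit
66 -> fault, evict 89, frames {86,28,66}
28 -> hit
86 -> hit
66 -> hit
64 -> fault, evict 28, frames {86,66,64}
Hits: 7.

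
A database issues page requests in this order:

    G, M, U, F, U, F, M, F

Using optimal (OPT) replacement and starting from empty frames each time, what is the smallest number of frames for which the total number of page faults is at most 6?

2

f=1: 8 faults
f=2: 5 faults
f=3: 4 faults
f=4: 4 faults
Smallest f with faults ≤ 6 is 2.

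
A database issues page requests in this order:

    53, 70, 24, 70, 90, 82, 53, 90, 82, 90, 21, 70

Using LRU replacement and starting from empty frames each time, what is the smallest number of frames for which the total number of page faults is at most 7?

5

f=1: 12 faults
f=2: 10 faults
f=3: 8 faults
f=4: 8 faults
f=5: 6 faults
f=6: 6 faults
Smallest f with faults ≤ 7 is 5.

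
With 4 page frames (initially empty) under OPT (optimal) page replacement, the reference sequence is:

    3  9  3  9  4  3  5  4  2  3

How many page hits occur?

5

3 → miss, frames [3]
9 → miss, frames [3, 9]
3 → hit
9 → hit
4 → miss, frames [3, 9, 4]
3 → hit
5 → miss, frames [3, 9, 4, 5]
4 → hit
2 → miss, evict 5, frames [3, 9, 4, 2]
3 → hit
Hits: 5.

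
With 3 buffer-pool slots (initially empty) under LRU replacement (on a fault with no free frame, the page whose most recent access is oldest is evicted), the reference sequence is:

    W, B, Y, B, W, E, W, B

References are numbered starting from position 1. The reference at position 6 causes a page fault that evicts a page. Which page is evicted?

pos 1: W: fault, frames (W)
pos 2: B: fault, frames (W B)
pos 3: Y: fault, frames (W B Y)
pos 4: B: hit
pos 5: W: hit
pos 6: E: fault, evict Y, frames (B W E)
At position 6, page Y is evicted.

Y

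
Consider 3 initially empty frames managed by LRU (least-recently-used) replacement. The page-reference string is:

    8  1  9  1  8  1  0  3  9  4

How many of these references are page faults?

8: fault, frames [8]
1: fault, frames [8, 1]
9: fault, frames [8, 1, 9]
1: hit
8: hit
1: hit
0: fault, evict 9, frames [8, 1, 0]
3: fault, evict 8, frames [1, 0, 3]
9: fault, evict 1, frames [0, 3, 9]
4: fault, evict 0, frames [3, 9, 4]
Page faults: 7.

7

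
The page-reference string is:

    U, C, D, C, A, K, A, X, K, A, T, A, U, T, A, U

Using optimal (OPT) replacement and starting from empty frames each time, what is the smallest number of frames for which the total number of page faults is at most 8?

f=1: 16 faults
f=2: 10 faults
f=3: 8 faults
f=4: 7 faults
f=5: 7 faults
f=6: 7 faults
f=7: 7 faults
Smallest f with faults ≤ 8 is 3.

3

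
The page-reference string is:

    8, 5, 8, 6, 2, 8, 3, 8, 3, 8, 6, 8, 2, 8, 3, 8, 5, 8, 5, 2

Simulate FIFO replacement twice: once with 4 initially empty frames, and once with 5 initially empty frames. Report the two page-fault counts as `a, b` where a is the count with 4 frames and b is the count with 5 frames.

4 frames: F F . F F . F F . . . . . . . . F . . . → 7 faults.
5 frames: F F . F F . F . . . . . . . . . . . . . → 5 faults.
5 < 7: adding a frame reduced faults, as is typical.

7, 5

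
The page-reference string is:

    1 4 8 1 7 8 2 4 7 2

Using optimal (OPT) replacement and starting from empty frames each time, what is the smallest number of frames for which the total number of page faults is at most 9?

f=1: 10 faults
f=2: 7 faults
f=3: 5 faults
f=4: 5 faults
f=5: 5 faults
Smallest f with faults ≤ 9 is 2.

2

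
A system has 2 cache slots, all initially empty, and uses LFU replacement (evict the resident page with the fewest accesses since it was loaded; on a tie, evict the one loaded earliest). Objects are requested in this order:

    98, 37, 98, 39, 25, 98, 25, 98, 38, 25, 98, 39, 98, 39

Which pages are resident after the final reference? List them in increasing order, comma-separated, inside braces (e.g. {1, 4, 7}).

{39, 98}

98 → miss, frames [98]
37 → miss, frames [98, 37]
98 → hit
39 → miss, evict 37, frames [98, 39]
25 → miss, evict 39, frames [98, 25]
98 → hit
25 → hit
98 → hit
38 → miss, evict 25, frames [98, 38]
25 → miss, evict 38, frames [98, 25]
98 → hit
39 → miss, evict 25, frames [98, 39]
98 → hit
39 → hit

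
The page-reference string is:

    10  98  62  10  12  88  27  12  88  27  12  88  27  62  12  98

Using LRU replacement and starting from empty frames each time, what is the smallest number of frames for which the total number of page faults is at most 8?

f=1: 16 faults
f=2: 16 faults
f=3: 9 faults
f=4: 8 faults
f=5: 7 faults
f=6: 6 faults
Smallest f with faults ≤ 8 is 4.

4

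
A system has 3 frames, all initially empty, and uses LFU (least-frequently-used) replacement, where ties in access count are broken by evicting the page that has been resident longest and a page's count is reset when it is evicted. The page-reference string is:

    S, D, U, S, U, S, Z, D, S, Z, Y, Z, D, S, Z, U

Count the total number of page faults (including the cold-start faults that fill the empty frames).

S -> miss, frames [S]
D -> miss, frames [S, D]
U -> miss, frames [S, D, U]
S -> hit
U -> hit
S -> hit
Z -> miss, evict D, frames [S, U, Z]
D -> miss, evict Z, frames [S, U, D]
S -> hit
Z -> miss, evict D, frames [S, U, Z]
Y -> miss, evict Z, frames [S, U, Y]
Z -> miss, evict Y, frames [S, U, Z]
D -> miss, evict Z, frames [S, U, D]
S -> hit
Z -> miss, evict D, frames [S, U, Z]
U -> hit
Page faults: 10.

10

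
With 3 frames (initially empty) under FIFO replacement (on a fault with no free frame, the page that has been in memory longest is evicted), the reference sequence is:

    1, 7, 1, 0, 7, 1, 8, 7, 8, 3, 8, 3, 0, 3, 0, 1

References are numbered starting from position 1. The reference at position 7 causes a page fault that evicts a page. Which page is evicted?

1

pos 1: 1 → fault, frames {1}
pos 2: 7 → fault, frames {1,7}
pos 3: 1 → hit
pos 4: 0 → fault, frames {1,7,0}
pos 5: 7 → hit
pos 6: 1 → hit
pos 7: 8 → fault, evict 1, frames {7,0,8}
At position 7, page 1 is evicted.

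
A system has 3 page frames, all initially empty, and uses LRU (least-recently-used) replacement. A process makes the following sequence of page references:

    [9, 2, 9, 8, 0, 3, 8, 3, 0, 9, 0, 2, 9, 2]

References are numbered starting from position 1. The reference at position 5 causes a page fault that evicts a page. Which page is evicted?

pos 1: 9 -> miss, frames {9}
pos 2: 2 -> miss, frames {9,2}
pos 3: 9 -> hit
pos 4: 8 -> miss, frames {2,9,8}
pos 5: 0 -> miss, evict 2, frames {9,8,0}
At position 5, page 2 is evicted.

2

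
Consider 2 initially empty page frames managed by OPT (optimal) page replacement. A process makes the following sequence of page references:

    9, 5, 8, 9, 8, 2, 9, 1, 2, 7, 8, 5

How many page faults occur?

8

9: miss, frames [9]
5: miss, frames [9, 5]
8: miss, evict 5, frames [9, 8]
9: hit
8: hit
2: miss, evict 8, frames [9, 2]
9: hit
1: miss, evict 9, frames [2, 1]
2: hit
7: miss, evict 1, frames [2, 7]
8: miss, evict 7, frames [2, 8]
5: miss, evict 8, frames [2, 5]
Page faults: 8.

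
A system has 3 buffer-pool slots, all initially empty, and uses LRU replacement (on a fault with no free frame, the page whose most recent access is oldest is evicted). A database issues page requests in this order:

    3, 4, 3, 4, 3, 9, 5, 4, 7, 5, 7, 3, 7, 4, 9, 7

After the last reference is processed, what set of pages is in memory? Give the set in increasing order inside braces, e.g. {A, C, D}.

{4, 7, 9}

3 -> fault, frames {3}
4 -> fault, frames {3,4}
3 -> hit
4 -> hit
3 -> hit
9 -> fault, frames {4,3,9}
5 -> fault, evict 4, frames {3,9,5}
4 -> fault, evict 3, frames {9,5,4}
7 -> fault, evict 9, frames {5,4,7}
5 -> hit
7 -> hit
3 -> fault, evict 4, frames {5,7,3}
7 -> hit
4 -> fault, evict 5, frames {3,7,4}
9 -> fault, evict 3, frames {7,4,9}
7 -> hit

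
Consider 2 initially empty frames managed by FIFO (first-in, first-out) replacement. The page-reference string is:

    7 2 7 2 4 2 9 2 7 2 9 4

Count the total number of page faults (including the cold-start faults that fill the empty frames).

7 -> fault, frames {7}
2 -> fault, frames {7,2}
7 -> hit
2 -> hit
4 -> fault, evict 7, frames {2,4}
2 -> hit
9 -> fault, evict 2, frames {4,9}
2 -> fault, evict 4, frames {9,2}
7 -> fault, evict 9, frames {2,7}
2 -> hit
9 -> fault, evict 2, frames {7,9}
4 -> fault, evict 7, frames {9,4}
Page faults: 8.

8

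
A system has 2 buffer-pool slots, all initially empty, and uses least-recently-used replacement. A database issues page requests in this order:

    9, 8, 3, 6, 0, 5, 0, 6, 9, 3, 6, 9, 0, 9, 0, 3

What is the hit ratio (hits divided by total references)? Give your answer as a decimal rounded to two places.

0.19

9 -> fault, frames [9]
8 -> fault, frames [9, 8]
3 -> fault, evict 9, frames [8, 3]
6 -> fault, evict 8, frames [3, 6]
0 -> fault, evict 3, frames [6, 0]
5 -> fault, evict 6, frames [0, 5]
0 -> hit
6 -> fault, evict 5, frames [0, 6]
9 -> fault, evict 0, frames [6, 9]
3 -> fault, evict 6, frames [9, 3]
6 -> fault, evict 9, frames [3, 6]
9 -> fault, evict 3, frames [6, 9]
0 -> fault, evict 6, frames [9, 0]
9 -> hit
0 -> hit
3 -> fault, evict 9, frames [0, 3]
Hits: 3 of 16 references → 3/16 = 0.1875.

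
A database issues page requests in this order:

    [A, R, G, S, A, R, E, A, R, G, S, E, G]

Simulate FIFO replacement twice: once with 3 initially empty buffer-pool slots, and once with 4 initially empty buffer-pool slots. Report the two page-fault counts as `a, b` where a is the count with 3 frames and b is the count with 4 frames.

3 frames: F F F F F F F . . F F . . → 9 faults.
4 frames: F F F F . . F F F F F F . → 10 faults.
10 > 9: adding a frame increased faults — Belady's anomaly.

9, 10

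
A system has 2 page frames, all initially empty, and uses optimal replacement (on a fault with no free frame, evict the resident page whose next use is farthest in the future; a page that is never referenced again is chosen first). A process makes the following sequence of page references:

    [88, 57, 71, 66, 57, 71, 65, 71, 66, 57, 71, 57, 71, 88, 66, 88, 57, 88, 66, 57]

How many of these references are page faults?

88: fault, frames {88}
57: fault, frames {88,57}
71: fault, evict 88, frames {57,71}
66: fault, evict 71, frames {57,66}
57: hit
71: fault, evict 57, frames {66,71}
65: fault, evict 66, frames {71,65}
71: hit
66: fault, evict 65, frames {71,66}
57: fault, evict 66, frames {71,57}
71: hit
57: hit
71: hit
88: fault, evict 71, frames {57,88}
66: fault, evict 57, frames {88,66}
88: hit
57: fault, evict 66, frames {88,57}
88: hit
66: fault, evict 88, frames {57,66}
57: hit
Page faults: 12.

12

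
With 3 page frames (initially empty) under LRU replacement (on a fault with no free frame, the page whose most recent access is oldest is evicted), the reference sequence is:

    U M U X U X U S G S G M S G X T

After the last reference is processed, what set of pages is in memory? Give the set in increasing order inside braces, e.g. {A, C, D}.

{G, T, X}

U → miss, frames {U}
M → miss, frames {U,M}
U → hit
X → miss, frames {M,U,X}
U → hit
X → hit
U → hit
S → miss, evict M, frames {X,U,S}
G → miss, evict X, frames {U,S,G}
S → hit
G → hit
M → miss, evict U, frames {S,G,M}
S → hit
G → hit
X → miss, evict M, frames {S,G,X}
T → miss, evict S, frames {G,X,T}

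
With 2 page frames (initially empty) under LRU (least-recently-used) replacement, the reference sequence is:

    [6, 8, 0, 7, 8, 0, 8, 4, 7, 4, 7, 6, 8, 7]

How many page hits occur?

3

6: fault, frames {6}
8: fault, frames {6,8}
0: fault, evict 6, frames {8,0}
7: fault, evict 8, frames {0,7}
8: fault, evict 0, frames {7,8}
0: fault, evict 7, frames {8,0}
8: hit
4: fault, evict 0, frames {8,4}
7: fault, evict 8, frames {4,7}
4: hit
7: hit
6: fault, evict 4, frames {7,6}
8: fault, evict 7, frames {6,8}
7: fault, evict 6, frames {8,7}
Hits: 3.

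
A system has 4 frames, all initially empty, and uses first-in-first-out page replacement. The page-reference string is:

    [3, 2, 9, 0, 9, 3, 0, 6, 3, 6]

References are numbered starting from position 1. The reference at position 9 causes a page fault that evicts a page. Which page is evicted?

2

pos 1: 3 -> fault, frames {3}
pos 2: 2 -> fault, frames {3,2}
pos 3: 9 -> fault, frames {3,2,9}
pos 4: 0 -> fault, frames {3,2,9,0}
pos 5: 9 -> hit
pos 6: 3 -> hit
pos 7: 0 -> hit
pos 8: 6 -> fault, evict 3, frames {2,9,0,6}
pos 9: 3 -> fault, evict 2, frames {9,0,6,3}
At position 9, page 2 is evicted.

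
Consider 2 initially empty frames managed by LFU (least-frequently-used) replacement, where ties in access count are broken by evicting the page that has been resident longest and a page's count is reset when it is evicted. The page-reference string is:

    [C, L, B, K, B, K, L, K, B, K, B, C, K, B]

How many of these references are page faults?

C → fault, frames [C]
L → fault, frames [C, L]
B → fault, evict C, frames [L, B]
K → fault, evict L, frames [B, K]
B → hit
K → hit
L → fault, evict B, frames [K, L]
K → hit
B → fault, evict L, frames [K, B]
K → hit
B → hit
C → fault, evict B, frames [K, C]
K → hit
B → fault, evict C, frames [K, B]
Page faults: 8.

8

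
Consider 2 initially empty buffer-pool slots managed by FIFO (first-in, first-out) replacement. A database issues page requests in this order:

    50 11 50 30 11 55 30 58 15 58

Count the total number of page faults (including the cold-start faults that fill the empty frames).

50 → fault, frames (50)
11 → fault, frames (50 11)
50 → hit
30 → fault, evict 50, frames (11 30)
11 → hit
55 → fault, evict 11, frames (30 55)
30 → hit
58 → fault, evict 30, frames (55 58)
15 → fault, evict 55, frames (58 15)
58 → hit
Page faults: 6.

6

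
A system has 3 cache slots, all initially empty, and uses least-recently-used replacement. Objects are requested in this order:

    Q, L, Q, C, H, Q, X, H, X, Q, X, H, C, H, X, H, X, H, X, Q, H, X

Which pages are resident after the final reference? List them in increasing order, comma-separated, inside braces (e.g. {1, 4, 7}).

Q → fault, frames (Q)
L → fault, frames (Q L)
Q → hit
C → fault, frames (L Q C)
H → fault, evict L, frames (Q C H)
Q → hit
X → fault, evict C, frames (H Q X)
H → hit
X → hit
Q → hit
X → hit
H → hit
C → fault, evict Q, frames (X H C)
H → hit
X → hit
H → hit
X → hit
H → hit
X → hit
Q → fault, evict C, frames (H X Q)
H → hit
X → hit

{H, Q, X}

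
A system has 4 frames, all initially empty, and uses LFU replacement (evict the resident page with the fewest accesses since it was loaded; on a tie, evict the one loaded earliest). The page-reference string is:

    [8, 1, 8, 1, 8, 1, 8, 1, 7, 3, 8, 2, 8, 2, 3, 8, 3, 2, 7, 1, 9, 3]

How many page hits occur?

14

8 → miss, frames [8]
1 → miss, frames [8, 1]
8 → hit
1 → hit
8 → hit
1 → hit
8 → hit
1 → hit
7 → miss, frames [8, 1, 7]
3 → miss, frames [8, 1, 7, 3]
8 → hit
2 → miss, evict 7, frames [8, 1, 3, 2]
8 → hit
2 → hit
3 → hit
8 → hit
3 → hit
2 → hit
7 → miss, evict 3, frames [8, 1, 2, 7]
1 → hit
9 → miss, evict 7, frames [8, 1, 2, 9]
3 → miss, evict 9, frames [8, 1, 2, 3]
Hits: 14.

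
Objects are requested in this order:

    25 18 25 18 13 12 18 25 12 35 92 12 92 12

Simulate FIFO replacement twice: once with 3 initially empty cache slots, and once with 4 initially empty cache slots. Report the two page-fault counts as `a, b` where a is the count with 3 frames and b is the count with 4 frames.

3 frames: F F . . F F . F . F F F . . → 8 faults.
4 frames: F F . . F F . . . F F . . . → 6 faults.
6 < 8: adding a frame reduced faults, as is typical.

8, 6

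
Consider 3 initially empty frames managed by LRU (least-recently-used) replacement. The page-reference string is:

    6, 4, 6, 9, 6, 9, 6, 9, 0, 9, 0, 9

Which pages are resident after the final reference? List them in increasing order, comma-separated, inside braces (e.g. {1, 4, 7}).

{0, 6, 9}

6 → miss, frames [6]
4 → miss, frames [6, 4]
6 → hit
9 → miss, frames [4, 6, 9]
6 → hit
9 → hit
6 → hit
9 → hit
0 → miss, evict 4, frames [6, 9, 0]
9 → hit
0 → hit
9 → hit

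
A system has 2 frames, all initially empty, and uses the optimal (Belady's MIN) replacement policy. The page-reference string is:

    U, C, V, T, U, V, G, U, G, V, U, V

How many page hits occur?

5

U: miss, frames [U]
C: miss, frames [U, C]
V: miss, evict C, frames [U, V]
T: miss, evict V, frames [U, T]
U: hit
V: miss, evict T, frames [U, V]
G: miss, evict V, frames [U, G]
U: hit
G: hit
V: miss, evict G, frames [U, V]
U: hit
V: hit
Hits: 5.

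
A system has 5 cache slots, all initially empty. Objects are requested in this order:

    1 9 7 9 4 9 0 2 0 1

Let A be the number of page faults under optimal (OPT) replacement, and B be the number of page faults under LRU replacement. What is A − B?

Under OPT: F F F . F . F F . . → 6 faults.
Under LRU: F F F . F . F F . F → 7 faults.
A − B = 6 − 7 = -1.

-1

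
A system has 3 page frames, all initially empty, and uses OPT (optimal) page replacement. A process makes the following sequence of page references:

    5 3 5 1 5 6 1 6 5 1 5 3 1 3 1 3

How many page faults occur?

5: fault, frames (5)
3: fault, frames (5 3)
5: hit
1: fault, frames (5 3 1)
5: hit
6: fault, evict 3, frames (5 1 6)
1: hit
6: hit
5: hit
1: hit
5: hit
3: fault, evict 6, frames (5 1 3)
1: hit
3: hit
1: hit
3: hit
Page faults: 5.

5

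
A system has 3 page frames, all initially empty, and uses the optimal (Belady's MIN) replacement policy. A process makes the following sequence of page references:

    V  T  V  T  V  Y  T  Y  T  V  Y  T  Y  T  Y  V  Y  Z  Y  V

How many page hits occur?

16

V -> fault, frames {V}
T -> fault, frames {V,T}
V -> hit
T -> hit
V -> hit
Y -> fault, frames {V,T,Y}
T -> hit
Y -> hit
T -> hit
V -> hit
Y -> hit
T -> hit
Y -> hit
T -> hit
Y -> hit
V -> hit
Y -> hit
Z -> fault, evict T, frames {V,Y,Z}
Y -> hit
V -> hit
Hits: 16.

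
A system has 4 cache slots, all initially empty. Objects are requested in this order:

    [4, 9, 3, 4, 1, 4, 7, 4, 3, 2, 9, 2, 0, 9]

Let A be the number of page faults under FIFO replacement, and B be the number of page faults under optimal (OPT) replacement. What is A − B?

2

Under FIFO: F F F . F . F F . F F . F . → 9 faults.
Under OPT: F F F . F . F . . F . . F . → 7 faults.
A − B = 9 − 7 = 2.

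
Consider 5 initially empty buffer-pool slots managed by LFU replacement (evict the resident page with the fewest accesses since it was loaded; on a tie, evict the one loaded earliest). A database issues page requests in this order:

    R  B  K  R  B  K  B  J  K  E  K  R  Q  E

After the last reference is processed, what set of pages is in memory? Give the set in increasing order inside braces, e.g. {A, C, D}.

{B, E, K, Q, R}

R: miss, frames [R]
B: miss, frames [R, B]
K: miss, frames [R, B, K]
R: hit
B: hit
K: hit
B: hit
J: miss, frames [R, B, K, J]
K: hit
E: miss, frames [R, B, K, J, E]
K: hit
R: hit
Q: miss, evict J, frames [R, B, K, E, Q]
E: hit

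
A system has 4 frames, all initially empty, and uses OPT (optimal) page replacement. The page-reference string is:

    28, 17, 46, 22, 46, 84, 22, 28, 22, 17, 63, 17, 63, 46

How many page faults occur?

7

28 → fault, frames {28}
17 → fault, frames {28,17}
46 → fault, frames {28,17,46}
22 → fault, frames {28,17,46,22}
46 → hit
84 → fault, evict 46, frames {28,17,22,84}
22 → hit
28 → hit
22 → hit
17 → hit
63 → fault, evict 84, frames {28,17,22,63}
17 → hit
63 → hit
46 → fault, evict 63, frames {28,17,22,46}
Page faults: 7.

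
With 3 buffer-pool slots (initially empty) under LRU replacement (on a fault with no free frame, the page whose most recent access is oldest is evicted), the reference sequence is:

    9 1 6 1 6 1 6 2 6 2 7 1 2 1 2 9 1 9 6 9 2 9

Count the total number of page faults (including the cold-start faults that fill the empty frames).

9

9 → miss, frames (9)
1 → miss, frames (9 1)
6 → miss, frames (9 1 6)
1 → hit
6 → hit
1 → hit
6 → hit
2 → miss, evict 9, frames (1 6 2)
6 → hit
2 → hit
7 → miss, evict 1, frames (6 2 7)
1 → miss, evict 6, frames (2 7 1)
2 → hit
1 → hit
2 → hit
9 → miss, evict 7, frames (1 2 9)
1 → hit
9 → hit
6 → miss, evict 2, frames (1 9 6)
9 → hit
2 → miss, evict 1, frames (6 9 2)
9 → hit
Page faults: 9.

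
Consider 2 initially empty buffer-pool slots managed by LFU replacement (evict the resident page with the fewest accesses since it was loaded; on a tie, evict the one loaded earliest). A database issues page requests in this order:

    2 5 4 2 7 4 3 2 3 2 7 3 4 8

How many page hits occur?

2

2 -> miss, frames [2]
5 -> miss, frames [2, 5]
4 -> miss, evict 2, frames [5, 4]
2 -> miss, evict 5, frames [4, 2]
7 -> miss, evict 4, frames [2, 7]
4 -> miss, evict 2, frames [7, 4]
3 -> miss, evict 7, frames [4, 3]
2 -> miss, evict 4, frames [3, 2]
3 -> hit
2 -> hit
7 -> miss, evict 3, frames [2, 7]
3 -> miss, evict 7, frames [2, 3]
4 -> miss, evict 3, frames [2, 4]
8 -> miss, evict 4, frames [2, 8]
Hits: 2.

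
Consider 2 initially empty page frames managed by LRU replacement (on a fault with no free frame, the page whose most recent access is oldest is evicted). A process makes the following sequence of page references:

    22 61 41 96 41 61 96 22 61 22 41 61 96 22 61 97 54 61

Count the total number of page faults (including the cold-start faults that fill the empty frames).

16

22 -> fault, frames [22]
61 -> fault, frames [22, 61]
41 -> fault, evict 22, frames [61, 41]
96 -> fault, evict 61, frames [41, 96]
41 -> hit
61 -> fault, evict 96, frames [41, 61]
96 -> fault, evict 41, frames [61, 96]
22 -> fault, evict 61, frames [96, 22]
61 -> fault, evict 96, frames [22, 61]
22 -> hit
41 -> fault, evict 61, frames [22, 41]
61 -> fault, evict 22, frames [41, 61]
96 -> fault, evict 41, frames [61, 96]
22 -> fault, evict 61, frames [96, 22]
61 -> fault, evict 96, frames [22, 61]
97 -> fault, evict 22, frames [61, 97]
54 -> fault, evict 61, frames [97, 54]
61 -> fault, evict 97, frames [54, 61]
Page faults: 16.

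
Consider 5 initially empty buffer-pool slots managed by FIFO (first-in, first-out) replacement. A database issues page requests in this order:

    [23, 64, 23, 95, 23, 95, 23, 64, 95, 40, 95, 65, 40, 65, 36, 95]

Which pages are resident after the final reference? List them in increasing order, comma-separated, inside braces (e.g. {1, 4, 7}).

{36, 40, 64, 65, 95}

23: fault, frames {23}
64: fault, frames {23,64}
23: hit
95: fault, frames {23,64,95}
23: hit
95: hit
23: hit
64: hit
95: hit
40: fault, frames {23,64,95,40}
95: hit
65: fault, frames {23,64,95,40,65}
40: hit
65: hit
36: fault, evict 23, frames {64,95,40,65,36}
95: hit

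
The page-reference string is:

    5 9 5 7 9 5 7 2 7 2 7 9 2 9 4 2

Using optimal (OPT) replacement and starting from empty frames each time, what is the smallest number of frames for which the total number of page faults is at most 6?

3

f=1: 16 faults
f=2: 7 faults
f=3: 5 faults
f=4: 5 faults
f=5: 5 faults
Smallest f with faults ≤ 6 is 3.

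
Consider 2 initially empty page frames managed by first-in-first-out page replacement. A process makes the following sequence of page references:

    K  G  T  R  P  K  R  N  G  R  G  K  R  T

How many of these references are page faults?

K → fault, frames (K)
G → fault, frames (K G)
T → fault, evict K, frames (G T)
R → fault, evict G, frames (T R)
P → fault, evict T, frames (R P)
K → fault, evict R, frames (P K)
R → fault, evict P, frames (K R)
N → fault, evict K, frames (R N)
G → fault, evict R, frames (N G)
R → fault, evict N, frames (G R)
G → hit
K → fault, evict G, frames (R K)
R → hit
T → fault, evict R, frames (K T)
Page faults: 12.

12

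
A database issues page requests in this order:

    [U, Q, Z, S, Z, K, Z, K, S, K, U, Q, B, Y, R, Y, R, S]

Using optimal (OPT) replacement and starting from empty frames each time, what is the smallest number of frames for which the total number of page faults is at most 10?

3

f=1: 18 faults
f=2: 12 faults
f=3: 10 faults
f=4: 9 faults
f=5: 8 faults
f=6: 8 faults
f=7: 8 faults
f=8: 8 faults
Smallest f with faults ≤ 10 is 3.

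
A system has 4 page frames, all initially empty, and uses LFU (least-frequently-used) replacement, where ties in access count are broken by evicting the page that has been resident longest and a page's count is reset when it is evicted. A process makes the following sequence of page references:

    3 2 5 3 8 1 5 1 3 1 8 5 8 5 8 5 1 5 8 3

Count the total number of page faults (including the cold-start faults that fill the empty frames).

5

3: miss, frames [3]
2: miss, frames [3, 2]
5: miss, frames [3, 2, 5]
3: hit
8: miss, frames [3, 2, 5, 8]
1: miss, evict 2, frames [3, 5, 8, 1]
5: hit
1: hit
3: hit
1: hit
8: hit
5: hit
8: hit
5: hit
8: hit
5: hit
1: hit
5: hit
8: hit
3: hit
Page faults: 5.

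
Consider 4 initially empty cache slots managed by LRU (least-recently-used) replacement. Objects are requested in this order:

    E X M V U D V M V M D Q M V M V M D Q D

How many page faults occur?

E -> miss, frames (E)
X -> miss, frames (E X)
M -> miss, frames (E X M)
V -> miss, frames (E X M V)
U -> miss, evict E, frames (X M V U)
D -> miss, evict X, frames (M V U D)
V -> hit
M -> hit
V -> hit
M -> hit
D -> hit
Q -> miss, evict U, frames (V M D Q)
M -> hit
V -> hit
M -> hit
V -> hit
M -> hit
D -> hit
Q -> hit
D -> hit
Page faults: 7.

7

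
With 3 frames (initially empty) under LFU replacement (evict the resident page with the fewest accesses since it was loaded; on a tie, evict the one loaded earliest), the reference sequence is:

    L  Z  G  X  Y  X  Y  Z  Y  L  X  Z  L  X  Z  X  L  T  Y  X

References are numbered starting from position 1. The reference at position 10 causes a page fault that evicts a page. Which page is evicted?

pos 1: L → fault, frames {L}
pos 2: Z → fault, frames {L,Z}
pos 3: G → fault, frames {L,Z,G}
pos 4: X → fault, evict L, frames {Z,G,X}
pos 5: Y → fault, evict Z, frames {G,X,Y}
pos 6: X → hit
pos 7: Y → hit
pos 8: Z → fault, evict G, frames {X,Y,Z}
pos 9: Y → hit
pos 10: L → fault, evict Z, frames {X,Y,L}
At position 10, page Z is evicted.

Z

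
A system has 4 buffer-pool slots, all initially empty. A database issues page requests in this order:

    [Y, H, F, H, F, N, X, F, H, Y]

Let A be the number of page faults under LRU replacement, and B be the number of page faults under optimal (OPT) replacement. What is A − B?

1

Under LRU: F F F . . F F . . F → 6 faults.
Under OPT: F F F . . F F . . . → 5 faults.
A − B = 6 − 5 = 1.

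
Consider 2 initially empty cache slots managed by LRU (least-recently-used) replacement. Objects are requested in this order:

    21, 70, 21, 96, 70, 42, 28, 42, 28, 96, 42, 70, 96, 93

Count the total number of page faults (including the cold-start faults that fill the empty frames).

21 -> fault, frames [21]
70 -> fault, frames [21, 70]
21 -> hit
96 -> fault, evict 70, frames [21, 96]
70 -> fault, evict 21, frames [96, 70]
42 -> fault, evict 96, frames [70, 42]
28 -> fault, evict 70, frames [42, 28]
42 -> hit
28 -> hit
96 -> fault, evict 42, frames [28, 96]
42 -> fault, evict 28, frames [96, 42]
70 -> fault, evict 96, frames [42, 70]
96 -> fault, evict 42, frames [70, 96]
93 -> fault, evict 70, frames [96, 93]
Page faults: 11.

11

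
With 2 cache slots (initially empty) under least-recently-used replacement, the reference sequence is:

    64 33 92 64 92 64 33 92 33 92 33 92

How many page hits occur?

6

64 -> fault, frames (64)
33 -> fault, frames (64 33)
92 -> fault, evict 64, frames (33 92)
64 -> fault, evict 33, frames (92 64)
92 -> hit
64 -> hit
33 -> fault, evict 92, frames (64 33)
92 -> fault, evict 64, frames (33 92)
33 -> hit
92 -> hit
33 -> hit
92 -> hit
Hits: 6.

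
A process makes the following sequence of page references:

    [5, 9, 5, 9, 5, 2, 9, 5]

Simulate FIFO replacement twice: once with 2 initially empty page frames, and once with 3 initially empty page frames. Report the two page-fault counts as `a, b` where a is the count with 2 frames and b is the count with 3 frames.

4, 3

2 frames: F F . . . F . F → 4 faults.
3 frames: F F . . . F . . → 3 faults.
3 < 4: adding a frame reduced faults, as is typical.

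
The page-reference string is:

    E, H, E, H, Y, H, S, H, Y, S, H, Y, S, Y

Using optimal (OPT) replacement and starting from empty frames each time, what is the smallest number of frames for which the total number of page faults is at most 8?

f=1: 14 faults
f=2: 7 faults
f=3: 4 faults
f=4: 4 faults
Smallest f with faults ≤ 8 is 2.

2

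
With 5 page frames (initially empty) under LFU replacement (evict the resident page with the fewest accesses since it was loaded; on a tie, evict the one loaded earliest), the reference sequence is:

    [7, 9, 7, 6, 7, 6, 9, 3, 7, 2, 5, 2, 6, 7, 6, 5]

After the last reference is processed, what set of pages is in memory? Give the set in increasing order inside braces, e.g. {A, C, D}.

7 -> miss, frames (7)
9 -> miss, frames (7 9)
7 -> hit
6 -> miss, frames (7 9 6)
7 -> hit
6 -> hit
9 -> hit
3 -> miss, frames (7 9 6 3)
7 -> hit
2 -> miss, frames (7 9 6 3 2)
5 -> miss, evict 3, frames (7 9 6 2 5)
2 -> hit
6 -> hit
7 -> hit
6 -> hit
5 -> hit

{2, 5, 6, 7, 9}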